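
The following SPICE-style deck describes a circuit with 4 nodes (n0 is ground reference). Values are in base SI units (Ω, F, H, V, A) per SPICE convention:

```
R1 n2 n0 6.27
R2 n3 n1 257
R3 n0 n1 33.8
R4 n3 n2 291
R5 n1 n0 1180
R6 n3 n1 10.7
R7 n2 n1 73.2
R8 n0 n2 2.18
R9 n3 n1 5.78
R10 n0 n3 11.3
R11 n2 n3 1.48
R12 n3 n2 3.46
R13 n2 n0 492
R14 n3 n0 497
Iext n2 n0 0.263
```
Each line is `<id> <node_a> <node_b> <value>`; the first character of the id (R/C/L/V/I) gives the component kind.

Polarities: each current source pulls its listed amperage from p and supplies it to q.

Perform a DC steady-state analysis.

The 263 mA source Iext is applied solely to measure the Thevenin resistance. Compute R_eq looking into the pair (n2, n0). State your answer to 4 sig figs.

Apply KCL at each of the 3 non-ground nodes and solve the resulting linear system.
Node n1: branches {R2, R3, R5, R6, R7, R9} → V_1 = -0.2941
Node n2: branches {R1, R4, R7, R8, R11, R12, R13, Iext} → V_2 = -0.3623
Node n3: branches {R2, R4, R6, R9, R10, R11, R12, R14} → V_3 = -0.3238

R_eq = 1.378 Ω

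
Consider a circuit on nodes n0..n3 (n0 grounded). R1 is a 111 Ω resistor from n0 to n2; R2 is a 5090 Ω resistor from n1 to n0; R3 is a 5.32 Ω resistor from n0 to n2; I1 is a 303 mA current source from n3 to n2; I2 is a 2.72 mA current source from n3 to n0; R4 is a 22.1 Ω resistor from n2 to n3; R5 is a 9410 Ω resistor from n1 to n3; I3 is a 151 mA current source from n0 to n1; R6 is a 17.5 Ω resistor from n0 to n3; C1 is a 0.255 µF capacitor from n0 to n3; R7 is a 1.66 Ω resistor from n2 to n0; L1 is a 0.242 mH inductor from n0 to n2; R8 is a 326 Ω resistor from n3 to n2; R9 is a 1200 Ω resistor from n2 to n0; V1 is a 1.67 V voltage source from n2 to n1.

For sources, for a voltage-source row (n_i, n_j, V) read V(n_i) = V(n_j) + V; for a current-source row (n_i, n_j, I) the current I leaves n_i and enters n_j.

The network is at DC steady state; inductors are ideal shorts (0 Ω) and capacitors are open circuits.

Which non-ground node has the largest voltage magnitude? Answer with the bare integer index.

MNA unknowns: 3 node voltages V₁..V_3 plus 2 source currents (L1, V1)
R1: Y=0.009009 on G[0,2]
R2: Y=0.0001965 on G[1,0]
R3: Y=0.1880 on G[0,2]
I1: z[3]−=0.303, z[2]+=0.303
I2: z[3]−=0.00272, z[0]+=0.00272
R4: Y=0.04525 on G[2,3]
R5: Y=0.0001063 on G[1,3]
I3: z[0]−=0.151, z[1]+=0.151
R6: Y=0.05714 on G[0,3]
C1: Y=0.000 on G[0,3]
R7: Y=0.6024 on G[2,0]
L1: row V0−V2=0, i_L1 at 0,2
R8: Y=0.003067 on G[3,2]
R9: Y=0.0008333 on G[2,0]
V1: row V2−V1=1.67, i_V1 at 2,1
solve → V1=-1.670, V2=0.000, V3=-2.898
aux → i_L1=-0.3142, i_V1=-0.1512

3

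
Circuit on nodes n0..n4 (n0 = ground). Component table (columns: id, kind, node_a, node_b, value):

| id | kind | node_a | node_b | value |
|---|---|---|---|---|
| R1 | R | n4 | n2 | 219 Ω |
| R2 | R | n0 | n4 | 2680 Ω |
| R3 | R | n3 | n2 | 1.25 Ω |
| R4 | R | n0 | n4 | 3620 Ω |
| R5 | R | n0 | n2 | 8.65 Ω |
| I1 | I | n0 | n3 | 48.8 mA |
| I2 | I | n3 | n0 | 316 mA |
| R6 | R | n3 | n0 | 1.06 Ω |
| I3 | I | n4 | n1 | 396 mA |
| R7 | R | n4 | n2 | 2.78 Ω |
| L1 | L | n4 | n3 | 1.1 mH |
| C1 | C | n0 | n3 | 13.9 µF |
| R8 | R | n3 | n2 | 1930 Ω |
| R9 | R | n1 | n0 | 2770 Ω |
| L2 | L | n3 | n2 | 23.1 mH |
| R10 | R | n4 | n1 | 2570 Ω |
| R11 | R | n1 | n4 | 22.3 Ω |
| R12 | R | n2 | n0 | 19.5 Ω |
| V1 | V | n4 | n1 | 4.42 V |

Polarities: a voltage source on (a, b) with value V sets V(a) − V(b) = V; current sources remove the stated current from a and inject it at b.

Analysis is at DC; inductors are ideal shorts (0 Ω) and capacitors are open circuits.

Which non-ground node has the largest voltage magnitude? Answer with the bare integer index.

1

Apply KCL at each of the 4 non-ground nodes and solve the resulting linear system.
Node n1: branches {I3, R9, R10, R11, V1} → V_1 = -4.659
Node n2: branches {R1, R3, R5, R7, R8, L2, R12} → V_2 = -0.2390
Node n3: branches {R3, I1, I2, R6, L1, C1, R8, L2} → V_3 = -0.2390
Node n4: branches {R1, R2, R4, I3, R7, L1, R10, R11, V1} → V_4 = -0.2390
Source currents: i(L1)=0.001837, i(L2)=-0.03989, i(V1)=-0.5976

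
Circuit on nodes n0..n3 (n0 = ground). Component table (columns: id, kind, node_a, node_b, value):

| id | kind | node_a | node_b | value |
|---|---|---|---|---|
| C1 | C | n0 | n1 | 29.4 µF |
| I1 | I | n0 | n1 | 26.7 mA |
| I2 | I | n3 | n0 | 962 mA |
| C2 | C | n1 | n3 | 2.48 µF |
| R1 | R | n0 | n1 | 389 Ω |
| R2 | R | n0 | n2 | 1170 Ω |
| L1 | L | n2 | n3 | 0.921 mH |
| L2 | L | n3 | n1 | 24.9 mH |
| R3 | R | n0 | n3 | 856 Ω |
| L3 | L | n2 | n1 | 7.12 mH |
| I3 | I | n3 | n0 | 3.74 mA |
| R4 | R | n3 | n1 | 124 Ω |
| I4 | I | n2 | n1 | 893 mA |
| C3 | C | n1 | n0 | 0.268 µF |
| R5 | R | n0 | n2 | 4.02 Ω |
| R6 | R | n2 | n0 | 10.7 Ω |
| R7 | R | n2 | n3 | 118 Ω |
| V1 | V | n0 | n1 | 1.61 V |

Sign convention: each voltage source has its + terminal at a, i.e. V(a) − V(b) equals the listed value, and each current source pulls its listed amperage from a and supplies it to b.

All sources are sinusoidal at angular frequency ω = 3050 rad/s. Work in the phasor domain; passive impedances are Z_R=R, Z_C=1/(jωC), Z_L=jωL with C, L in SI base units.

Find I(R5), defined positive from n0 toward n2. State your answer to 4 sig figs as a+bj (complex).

1.294+0.1146j A

Apply KCL at each of the 3 non-ground nodes and solve the resulting linear system.
Node n1: branches {C1, I1, C2, R1, L2, L3, R4, I4, C3, V1} → V_1 = -1.610+0.000j
Node n2: branches {R2, L1, L3, I4, R5, R6, R7} → V_2 = -5.202-0.4608j
Node n3: branches {I2, C2, L1, L2, R3, I3, R4, R7} → V_3 = -5.284-3.024j
Source currents: i(V1)=-0.8560-0.3073j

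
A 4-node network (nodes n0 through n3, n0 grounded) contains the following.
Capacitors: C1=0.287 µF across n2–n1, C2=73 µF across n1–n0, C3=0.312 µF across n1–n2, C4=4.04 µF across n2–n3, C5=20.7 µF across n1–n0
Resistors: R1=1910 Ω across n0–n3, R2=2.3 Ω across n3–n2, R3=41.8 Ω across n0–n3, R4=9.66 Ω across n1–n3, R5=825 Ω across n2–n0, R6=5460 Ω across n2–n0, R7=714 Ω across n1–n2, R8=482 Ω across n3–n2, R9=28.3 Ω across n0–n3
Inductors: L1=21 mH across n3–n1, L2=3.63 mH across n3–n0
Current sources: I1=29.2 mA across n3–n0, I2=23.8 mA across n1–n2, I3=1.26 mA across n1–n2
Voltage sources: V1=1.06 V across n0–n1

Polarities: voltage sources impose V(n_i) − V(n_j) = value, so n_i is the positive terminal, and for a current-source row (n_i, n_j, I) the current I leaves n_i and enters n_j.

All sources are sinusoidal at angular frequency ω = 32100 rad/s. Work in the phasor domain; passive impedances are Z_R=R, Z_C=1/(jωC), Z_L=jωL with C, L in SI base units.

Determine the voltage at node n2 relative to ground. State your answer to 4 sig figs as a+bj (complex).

-0.6587-0.1092j V

Element admittances at ω=32100 rad/s:
  Y(C1) = 0.000+0.009213j S between n2,n1
  Y(R1) = 0.0005236+0.000j S between n0,n3
  Y(R2) = 0.4348+0.000j S between n3,n2
  Y(C2) = 0.000+2.343j S between n1,n0
  Y(L1) = 0.000-0.001483j S between n3,n1
  Y(R3) = 0.02392+0.000j S between n0,n3
  I1: injects 0.0292 A into n0 (from n3)
  Y(R4) = 0.1035+0.000j S between n1,n3
  Y(R5) = 0.001212+0.000j S between n2,n0
  Y(R6) = 0.0001832+0.000j S between n2,n0
  Y(C3) = 0.000+0.01002j S between n1,n2
  Y(R7) = 0.001401+0.000j S between n1,n2
  I2: injects 0.0238 A into n2 (from n1)
  Y(R8) = 0.002075+0.000j S between n3,n2
  Y(R9) = 0.03534+0.000j S between n0,n3
  I3: injects 0.00126 A into n2 (from n1)
  Y(L2) = 0.000-0.008582j S between n3,n0
  Y(C4) = 0.000+0.1297j S between n2,n3
  Y(C5) = 0.000+0.6645j S between n1,n0
  V1: constraint V(n0)−V(n1) = 1.06
Assemble and solve the 4×4 MNA system:
  V(n1)=-1.060+0.000j  V(n2)=-0.6587-0.1092j  V(n3)=-0.7031-0.07909j
  i(V1)=-0.01443-3.187j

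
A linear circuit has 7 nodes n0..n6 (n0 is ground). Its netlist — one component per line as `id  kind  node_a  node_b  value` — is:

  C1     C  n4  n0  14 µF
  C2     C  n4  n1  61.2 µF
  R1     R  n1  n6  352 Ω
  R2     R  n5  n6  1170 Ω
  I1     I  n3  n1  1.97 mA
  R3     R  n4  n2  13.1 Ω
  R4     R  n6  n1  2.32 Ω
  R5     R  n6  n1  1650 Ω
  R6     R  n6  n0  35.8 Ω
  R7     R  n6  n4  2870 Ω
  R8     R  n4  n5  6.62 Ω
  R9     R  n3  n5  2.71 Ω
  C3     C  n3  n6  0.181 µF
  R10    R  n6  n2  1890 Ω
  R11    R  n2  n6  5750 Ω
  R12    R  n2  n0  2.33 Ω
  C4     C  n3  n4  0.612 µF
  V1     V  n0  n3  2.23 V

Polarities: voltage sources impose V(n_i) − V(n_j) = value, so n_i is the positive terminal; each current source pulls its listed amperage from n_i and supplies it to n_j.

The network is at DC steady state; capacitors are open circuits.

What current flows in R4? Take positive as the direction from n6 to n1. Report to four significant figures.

MNA unknowns: 6 node voltages V₁..V_6 plus 1 source current (V1)
C1: Y=0.000 on G[4,0]
C2: Y=0.000 on G[4,1]
R1: Y=0.002841 on G[1,6]
R2: Y=0.0008547 on G[5,6]
I1: z[3]−=0.00197, z[1]+=0.00197
R3: Y=0.07634 on G[4,2]
R4: Y=0.4310 on G[6,1]
R5: Y=0.0006061 on G[6,1]
R6: Y=0.02793 on G[6,0]
R7: Y=0.0003484 on G[6,4]
R8: Y=0.1511 on G[4,5]
R9: Y=0.3690 on G[3,5]
C3: Y=0.000 on G[3,6]
R10: Y=0.0005291 on G[6,2]
R11: Y=0.0001739 on G[2,6]
R12: Y=0.4292 on G[2,0]
C4: Y=0.000 on G[3,4]
V1: row V0−V3=2.23, i_V1 at 0,3
solve → V1=-0.007266, V2=-0.2087, V3=-2.230, V4=-1.384, V5=-1.981, V6=-0.01180
aux → i_V1=-0.08990

-0.001954 A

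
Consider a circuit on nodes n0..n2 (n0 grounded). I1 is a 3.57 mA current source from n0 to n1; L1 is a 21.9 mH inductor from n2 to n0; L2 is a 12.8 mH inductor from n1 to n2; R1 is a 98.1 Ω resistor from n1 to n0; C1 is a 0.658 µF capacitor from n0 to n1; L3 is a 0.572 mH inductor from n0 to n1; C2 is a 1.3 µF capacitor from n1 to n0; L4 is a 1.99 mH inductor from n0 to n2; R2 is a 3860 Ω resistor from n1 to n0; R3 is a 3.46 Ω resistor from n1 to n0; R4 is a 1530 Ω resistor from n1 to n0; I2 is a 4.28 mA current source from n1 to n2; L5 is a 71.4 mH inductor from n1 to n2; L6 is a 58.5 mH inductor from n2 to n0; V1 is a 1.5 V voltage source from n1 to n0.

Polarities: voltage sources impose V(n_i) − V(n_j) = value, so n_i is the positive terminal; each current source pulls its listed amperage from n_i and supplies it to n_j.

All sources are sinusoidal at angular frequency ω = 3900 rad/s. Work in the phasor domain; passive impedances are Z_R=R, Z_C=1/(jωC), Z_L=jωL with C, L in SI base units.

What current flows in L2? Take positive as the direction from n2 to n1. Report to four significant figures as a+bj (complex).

MNA unknowns: 2 node voltages V₁..V_2 plus 1 source current (V1)
I1: z[0]−=0.00357, z[1]+=0.00357
L1: Y=0.000-0.01171j on G[2,0]
L2: Y=0.000-0.02003j on G[1,2]
R1: Y=0.01019+0.000j on G[1,0]
C1: Y=0.000+0.002566j on G[0,1]
L3: Y=0.000-0.4483j on G[0,1]
C2: Y=0.000+0.005070j on G[1,0]
L4: Y=0.000-0.1288j on G[0,2]
R2: Y=0.0002591+0.000j on G[1,0]
R3: Y=0.2890+0.000j on G[1,0]
R4: Y=0.0006536+0.000j on G[1,0]
I2: z[1]−=0.00428, z[2]+=0.00428
L5: Y=0.000-0.003591j on G[1,2]
L6: Y=0.000-0.004383j on G[2,0]
V1: row V1−V0=1.5, i_V1 at 1,0
solve → V1=1.500+0.000j, V2=0.2102+0.02539j
aux → i_V1=-0.4503+0.6914j

0.0005086+0.02584j A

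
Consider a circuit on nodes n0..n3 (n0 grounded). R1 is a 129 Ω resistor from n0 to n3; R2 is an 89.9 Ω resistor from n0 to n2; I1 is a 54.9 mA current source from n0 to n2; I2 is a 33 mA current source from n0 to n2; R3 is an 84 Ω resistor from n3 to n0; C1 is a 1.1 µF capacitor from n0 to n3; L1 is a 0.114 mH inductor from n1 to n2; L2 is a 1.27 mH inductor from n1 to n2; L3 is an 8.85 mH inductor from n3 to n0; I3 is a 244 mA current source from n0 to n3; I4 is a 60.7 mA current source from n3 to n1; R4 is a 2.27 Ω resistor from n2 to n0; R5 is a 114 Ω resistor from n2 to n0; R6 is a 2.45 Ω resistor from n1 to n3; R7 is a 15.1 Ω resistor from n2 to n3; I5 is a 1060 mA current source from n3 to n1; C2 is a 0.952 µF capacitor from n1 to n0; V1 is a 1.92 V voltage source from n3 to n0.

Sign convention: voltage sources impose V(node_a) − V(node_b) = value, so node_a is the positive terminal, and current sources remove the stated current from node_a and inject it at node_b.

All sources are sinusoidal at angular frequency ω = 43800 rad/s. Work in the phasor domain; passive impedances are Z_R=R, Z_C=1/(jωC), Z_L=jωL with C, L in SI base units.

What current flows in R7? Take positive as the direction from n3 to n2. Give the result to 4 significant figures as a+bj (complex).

0.04591+0.06805j A

Element admittances at ω=43800 rad/s:
  Y(R1) = 0.007752+0.000j S between n0,n3
  Y(R2) = 0.01112+0.000j S between n0,n2
  I1: injects 0.0549 A into n2 (from n0)
  I2: injects 0.033 A into n2 (from n0)
  Y(R3) = 0.01190+0.000j S between n3,n0
  Y(C1) = 0.000+0.04818j S between n0,n3
  Y(L1) = 0.000-0.2003j S between n1,n2
  Y(L2) = 0.000-0.01798j S between n1,n2
  Y(L3) = 0.000-0.002580j S between n3,n0
  I3: injects 0.244 A into n3 (from n0)
  I4: injects 0.0607 A into n1 (from n3)
  Y(R4) = 0.4405+0.000j S between n2,n0
  Y(R5) = 0.008772+0.000j S between n2,n0
  Y(R6) = 0.4082+0.000j S between n1,n3
  Y(R7) = 0.06623+0.000j S between n2,n3
  I5: injects 1.06 A into n1 (from n3)
  Y(C2) = 0.000+0.04170j S between n1,n0
  V1: constraint V(n3)−V(n0) = 1.92
Assemble and solve the 4×4 MNA system:
  V(n1)=3.706+0.9473j  V(n2)=1.227-1.028j  V(n3)=1.920+0.000j
  i(V1)=-0.2312+0.2310j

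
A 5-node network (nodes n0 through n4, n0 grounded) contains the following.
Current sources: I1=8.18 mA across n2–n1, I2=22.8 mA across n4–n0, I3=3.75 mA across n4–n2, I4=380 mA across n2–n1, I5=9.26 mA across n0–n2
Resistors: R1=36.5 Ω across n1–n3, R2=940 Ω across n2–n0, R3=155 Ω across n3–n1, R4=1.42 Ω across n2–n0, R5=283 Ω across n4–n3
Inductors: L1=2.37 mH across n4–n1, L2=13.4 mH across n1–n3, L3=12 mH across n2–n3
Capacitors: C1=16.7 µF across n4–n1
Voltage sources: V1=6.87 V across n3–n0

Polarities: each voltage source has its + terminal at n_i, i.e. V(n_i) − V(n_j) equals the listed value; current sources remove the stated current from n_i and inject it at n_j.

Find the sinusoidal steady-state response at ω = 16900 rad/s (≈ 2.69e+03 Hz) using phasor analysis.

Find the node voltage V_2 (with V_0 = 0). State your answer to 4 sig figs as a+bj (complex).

Element admittances at ω=16900 rad/s:
  I1: injects 0.00818 A into n1 (from n2)
  Y(R1) = 0.02740+0.000j S between n1,n3
  Y(R2) = 0.001064+0.000j S between n2,n0
  I2: injects 0.0228 A into n0 (from n4)
  I3: injects 0.00375 A into n2 (from n4)
  Y(L1) = 0.000-0.02497j S between n4,n1
  Y(R3) = 0.006452+0.000j S between n3,n1
  Y(L2) = 0.000-0.004416j S between n1,n3
  Y(C1) = 0.000+0.2822j S between n4,n1
  I4: injects 0.38 A into n1 (from n2)
  I5: injects 0.00926 A into n2 (from n0)
  Y(L3) = 0.000-0.004931j S between n2,n3
  Y(R4) = 0.7042+0.000j S between n2,n0
  Y(R5) = 0.003534+0.000j S between n4,n3
  V1: constraint V(n3)−V(n0) = 6.87
Assemble and solve the 5×5 MNA system:
  V(n1)=16.41+1.105j  V(n2)=-0.5316-0.05175j  V(n3)=6.870+0.000j  V(n4)=16.40+1.339j
  i(V1)=0.3614+0.03650j

-0.5316-0.05175j V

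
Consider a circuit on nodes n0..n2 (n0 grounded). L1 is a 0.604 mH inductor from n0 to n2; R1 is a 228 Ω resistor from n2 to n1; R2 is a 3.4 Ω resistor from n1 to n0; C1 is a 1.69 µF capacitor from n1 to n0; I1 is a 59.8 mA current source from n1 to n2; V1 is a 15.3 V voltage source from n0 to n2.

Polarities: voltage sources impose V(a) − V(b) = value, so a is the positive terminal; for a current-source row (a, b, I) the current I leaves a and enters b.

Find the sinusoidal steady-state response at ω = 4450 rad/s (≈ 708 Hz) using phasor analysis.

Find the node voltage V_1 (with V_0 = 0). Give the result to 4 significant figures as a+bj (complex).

-0.4249+0.01070j V

MNA unknowns: 2 node voltages V₁..V_2 plus 1 source current (V1)
L1: Y=0.000-0.3721j on G[0,2]
R1: Y=0.004386+0.000j on G[2,1]
R2: Y=0.2941+0.000j on G[1,0]
C1: Y=0.000+0.007520j on G[1,0]
I1: z[1]−=0.0598, z[2]+=0.0598
V1: row V0−V2=15.3, i_V1 at 0,2
solve → V1=-0.4249+0.01070j, V2=-15.30+0.000j
aux → i_V1=-0.1250+5.692j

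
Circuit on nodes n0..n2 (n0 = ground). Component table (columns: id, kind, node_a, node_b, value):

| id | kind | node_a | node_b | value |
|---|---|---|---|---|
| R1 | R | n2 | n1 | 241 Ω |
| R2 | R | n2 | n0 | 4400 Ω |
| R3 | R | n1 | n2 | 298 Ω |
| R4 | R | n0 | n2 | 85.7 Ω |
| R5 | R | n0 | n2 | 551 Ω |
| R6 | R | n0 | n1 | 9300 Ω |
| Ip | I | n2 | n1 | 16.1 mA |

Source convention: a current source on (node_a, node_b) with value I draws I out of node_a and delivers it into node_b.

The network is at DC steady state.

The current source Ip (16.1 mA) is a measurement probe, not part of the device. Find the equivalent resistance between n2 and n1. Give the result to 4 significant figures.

R_eq = 131.4 Ω

Element admittances at DC:
  Y(R1) = 0.004149 S between n2,n1
  Y(R2) = 0.0002273 S between n2,n0
  Y(R3) = 0.003356 S between n1,n2
  Y(R4) = 0.01167 S between n0,n2
  Y(R5) = 0.001815 S between n0,n2
  Y(R6) = 0.0001075 S between n0,n1
  Ip: injects 0.0161 A into n1 (from n2)
Assemble and solve the 2×2 MNA system:
  V(n1)=2.099  V(n2)=-0.01646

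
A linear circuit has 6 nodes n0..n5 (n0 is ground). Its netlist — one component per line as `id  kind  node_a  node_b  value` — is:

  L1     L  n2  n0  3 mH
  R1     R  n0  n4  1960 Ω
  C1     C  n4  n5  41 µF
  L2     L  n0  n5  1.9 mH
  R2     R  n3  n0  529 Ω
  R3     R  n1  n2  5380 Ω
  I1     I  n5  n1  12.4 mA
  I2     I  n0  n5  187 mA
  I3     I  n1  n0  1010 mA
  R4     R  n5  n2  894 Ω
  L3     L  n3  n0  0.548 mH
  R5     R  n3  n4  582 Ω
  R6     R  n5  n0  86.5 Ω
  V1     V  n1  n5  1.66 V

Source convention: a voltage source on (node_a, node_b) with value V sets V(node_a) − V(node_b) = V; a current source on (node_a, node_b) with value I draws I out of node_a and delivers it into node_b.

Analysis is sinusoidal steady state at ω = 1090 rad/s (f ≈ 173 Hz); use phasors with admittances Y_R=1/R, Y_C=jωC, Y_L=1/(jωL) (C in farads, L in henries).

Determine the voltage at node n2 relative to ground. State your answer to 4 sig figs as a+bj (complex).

0.007271+0.0007508j V

Apply KCL at each of the 5 non-ground nodes and solve the resulting linear system.
Node n1: branches {R3, I1, I3, V1} → V_1 = 1.607-1.704j
Node n2: branches {L1, R3, R4} → V_2 = 0.007271+0.0007508j
Node n3: branches {R2, L3, R5} → V_3 = 0.001747+2.870e-05j
Node n4: branches {R1, C1, R5} → V_4 = 0.03163-1.702j
Node n5: branches {C1, L2, I1, I2, R4, R6, V1} → V_5 = -0.05325-1.704j
Source currents: i(V1)=-0.9979+0.0003168j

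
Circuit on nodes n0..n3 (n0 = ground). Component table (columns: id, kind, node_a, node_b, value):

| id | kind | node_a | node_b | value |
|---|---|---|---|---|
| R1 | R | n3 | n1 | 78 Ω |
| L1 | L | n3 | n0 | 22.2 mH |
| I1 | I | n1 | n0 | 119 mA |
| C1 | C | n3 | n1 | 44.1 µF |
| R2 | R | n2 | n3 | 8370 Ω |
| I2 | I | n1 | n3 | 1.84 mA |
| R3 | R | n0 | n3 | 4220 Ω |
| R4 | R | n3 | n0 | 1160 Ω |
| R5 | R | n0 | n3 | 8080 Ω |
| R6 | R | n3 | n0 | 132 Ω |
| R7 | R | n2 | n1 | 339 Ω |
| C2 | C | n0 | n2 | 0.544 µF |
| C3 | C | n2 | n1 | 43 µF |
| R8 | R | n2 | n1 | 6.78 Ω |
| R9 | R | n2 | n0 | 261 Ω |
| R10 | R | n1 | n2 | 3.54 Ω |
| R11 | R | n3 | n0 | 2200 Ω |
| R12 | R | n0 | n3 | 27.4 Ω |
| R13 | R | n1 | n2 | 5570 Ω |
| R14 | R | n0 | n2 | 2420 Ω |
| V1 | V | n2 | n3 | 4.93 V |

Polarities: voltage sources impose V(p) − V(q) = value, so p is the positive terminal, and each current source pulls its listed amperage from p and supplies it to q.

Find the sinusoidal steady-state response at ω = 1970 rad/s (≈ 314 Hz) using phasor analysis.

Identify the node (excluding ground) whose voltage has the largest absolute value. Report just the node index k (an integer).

2

Apply KCL at each of the 3 non-ground nodes and solve the resulting linear system.
Node n1: branches {R1, I1, C1, I2, R7, C3, R8, R10, R13} → V_1 = 1.935-1.812j
Node n2: branches {R2, R7, C2, C3, R8, R9, R10, R13, R14, V1} → V_2 = 2.617-1.114j
Node n3: branches {R1, L1, C1, R2, I2, R3, R4, R5, R6, R11, R12, V1} → V_3 = -2.313-1.114j
Source currents: i(V1)=-0.2489-0.3582j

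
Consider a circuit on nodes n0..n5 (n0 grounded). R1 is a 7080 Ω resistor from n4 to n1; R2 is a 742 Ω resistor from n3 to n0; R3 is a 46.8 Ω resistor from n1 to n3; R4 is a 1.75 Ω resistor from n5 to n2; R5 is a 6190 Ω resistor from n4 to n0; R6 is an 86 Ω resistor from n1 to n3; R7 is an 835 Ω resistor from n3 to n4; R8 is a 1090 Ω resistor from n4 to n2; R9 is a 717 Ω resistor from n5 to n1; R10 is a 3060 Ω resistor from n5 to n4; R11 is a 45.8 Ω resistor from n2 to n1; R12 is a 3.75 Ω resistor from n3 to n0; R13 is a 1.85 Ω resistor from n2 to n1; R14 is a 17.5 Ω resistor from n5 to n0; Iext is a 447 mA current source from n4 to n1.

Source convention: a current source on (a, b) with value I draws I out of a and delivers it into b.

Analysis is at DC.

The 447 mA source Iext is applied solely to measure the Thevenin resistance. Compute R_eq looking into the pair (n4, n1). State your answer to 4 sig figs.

Apply KCL at each of the 5 non-ground nodes and solve the resulting linear system.
Node n1: branches {R1, R3, R6, R9, R11, R13, Iext} → V_1 = 2.858
Node n2: branches {R4, R8, R11, R13} → V_2 = 2.294
Node n3: branches {R2, R3, R6, R7, R12} → V_3 = -0.3293
Node n4: branches {R1, R5, R7, R8, R10, Iext} → V_4 = -161.9
Node n5: branches {R4, R9, R10, R14} → V_5 = 2.002

R_eq = 368.5 Ω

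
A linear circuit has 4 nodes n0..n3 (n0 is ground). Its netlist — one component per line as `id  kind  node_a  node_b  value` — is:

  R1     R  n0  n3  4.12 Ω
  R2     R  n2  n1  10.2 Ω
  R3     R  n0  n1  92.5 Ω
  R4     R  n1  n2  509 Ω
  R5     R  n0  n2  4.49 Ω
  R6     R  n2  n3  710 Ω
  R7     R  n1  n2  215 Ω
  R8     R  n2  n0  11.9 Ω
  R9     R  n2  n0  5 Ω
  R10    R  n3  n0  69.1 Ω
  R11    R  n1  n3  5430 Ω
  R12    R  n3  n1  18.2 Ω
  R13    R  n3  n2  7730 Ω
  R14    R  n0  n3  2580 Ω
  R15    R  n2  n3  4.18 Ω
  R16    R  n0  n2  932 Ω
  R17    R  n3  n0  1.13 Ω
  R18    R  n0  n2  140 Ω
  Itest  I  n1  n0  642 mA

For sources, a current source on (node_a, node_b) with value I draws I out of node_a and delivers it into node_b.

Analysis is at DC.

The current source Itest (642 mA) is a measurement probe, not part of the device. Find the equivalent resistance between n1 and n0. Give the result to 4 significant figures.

Element admittances at DC:
  Y(R1) = 0.2427 S between n0,n3
  Y(R2) = 0.09804 S between n2,n1
  Y(R3) = 0.01081 S between n0,n1
  Y(R4) = 0.001965 S between n1,n2
  Y(R5) = 0.2227 S between n0,n2
  Y(R6) = 0.001408 S between n2,n3
  Y(R7) = 0.004651 S between n1,n2
  Y(R8) = 0.08403 S between n2,n0
  Y(R9) = 0.2000 S between n2,n0
  Y(R10) = 0.01447 S between n3,n0
  Y(R11) = 0.0001842 S between n1,n3
  Y(R12) = 0.05495 S between n3,n1
  Y(R13) = 0.0001294 S between n3,n2
  Y(R14) = 0.0003876 S between n0,n3
  Y(R15) = 0.2392 S between n2,n3
  Y(R16) = 0.001073 S between n0,n2
  Y(R17) = 0.8850 S between n3,n0
  Y(R18) = 0.007143 S between n0,n2
  Itest: injects 0.642 A into n0 (from n1)
Assemble and solve the 3×3 MNA system:
  V(n1)=-4.205  V(n2)=-0.5840  V(n3)=-0.2589

R_eq = 6.550 Ω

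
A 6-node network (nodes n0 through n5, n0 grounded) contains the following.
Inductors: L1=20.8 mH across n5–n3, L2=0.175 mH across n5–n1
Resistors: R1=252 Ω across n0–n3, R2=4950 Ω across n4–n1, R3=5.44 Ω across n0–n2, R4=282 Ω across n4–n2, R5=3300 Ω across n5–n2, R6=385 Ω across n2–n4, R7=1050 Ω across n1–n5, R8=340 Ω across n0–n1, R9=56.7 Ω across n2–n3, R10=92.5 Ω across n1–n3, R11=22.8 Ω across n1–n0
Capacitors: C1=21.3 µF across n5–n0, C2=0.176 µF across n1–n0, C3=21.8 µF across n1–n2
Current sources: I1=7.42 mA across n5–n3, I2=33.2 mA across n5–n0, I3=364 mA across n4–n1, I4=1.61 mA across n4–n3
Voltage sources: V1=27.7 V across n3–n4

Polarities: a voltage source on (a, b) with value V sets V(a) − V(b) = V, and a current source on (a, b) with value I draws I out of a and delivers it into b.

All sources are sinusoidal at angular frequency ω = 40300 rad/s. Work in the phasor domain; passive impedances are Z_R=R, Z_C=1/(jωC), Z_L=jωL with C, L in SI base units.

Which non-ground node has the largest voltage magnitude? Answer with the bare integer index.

4

Apply KCL at each of the 5 non-ground nodes and solve the resulting linear system.
Node n1: branches {C2, R2, L2, I3, R7, C3, R8, R10, R11} → V_1 = 0.2754-0.1232j
Node n2: branches {R3, R4, R5, R6, C3, R9} → V_2 = 0.2174+0.2424j
Node n3: branches {L1, R1, I1, I4, R9, R10, V1} → V_3 = -4.450-0.02182j
Node n4: branches {R2, R4, R6, I3, I4, V1} → V_4 = -32.15-0.02182j
Node n5: branches {L1, C1, I1, L2, I2, R5, R7} → V_5 = -0.04736+0.08070j
Source currents: i(V1)=0.1602-0.001603j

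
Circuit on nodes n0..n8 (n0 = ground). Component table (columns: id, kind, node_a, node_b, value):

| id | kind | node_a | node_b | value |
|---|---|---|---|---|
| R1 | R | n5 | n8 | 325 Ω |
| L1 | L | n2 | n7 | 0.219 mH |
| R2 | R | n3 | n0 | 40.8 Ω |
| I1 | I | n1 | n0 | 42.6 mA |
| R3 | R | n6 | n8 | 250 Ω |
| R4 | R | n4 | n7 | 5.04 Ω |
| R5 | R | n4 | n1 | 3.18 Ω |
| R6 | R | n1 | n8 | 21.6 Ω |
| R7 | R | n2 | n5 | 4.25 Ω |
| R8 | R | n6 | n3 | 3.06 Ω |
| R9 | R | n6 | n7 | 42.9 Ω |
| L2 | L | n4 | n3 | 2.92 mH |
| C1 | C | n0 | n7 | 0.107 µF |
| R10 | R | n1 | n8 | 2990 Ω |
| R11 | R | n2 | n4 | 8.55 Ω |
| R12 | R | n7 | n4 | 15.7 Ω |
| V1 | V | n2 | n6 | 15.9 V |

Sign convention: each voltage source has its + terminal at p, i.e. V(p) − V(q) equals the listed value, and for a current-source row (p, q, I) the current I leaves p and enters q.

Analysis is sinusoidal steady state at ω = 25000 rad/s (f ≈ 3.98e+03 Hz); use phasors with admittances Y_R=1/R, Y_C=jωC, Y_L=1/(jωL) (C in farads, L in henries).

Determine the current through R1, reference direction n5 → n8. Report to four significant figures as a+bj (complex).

0.007642+0.001409j A

MNA unknowns: 8 node voltages V₁..V_8 plus 1 source current (V1)
R1: Y=0.003077+0.000j on G[5,8]
L1: Y=0.000-0.1826j on G[2,7]
R2: Y=0.02451+0.000j on G[3,0]
I1: z[1]−=0.0426, z[0]+=0.0426
R3: Y=0.004000+0.000j on G[6,8]
R4: Y=0.1984+0.000j on G[4,7]
R5: Y=0.3145+0.000j on G[4,1]
R6: Y=0.04630+0.000j on G[1,8]
R7: Y=0.2353+0.000j on G[2,5]
R8: Y=0.3268+0.000j on G[6,3]
R9: Y=0.02331+0.000j on G[6,7]
L2: Y=0.000-0.01370j on G[4,3]
C1: Y=0.000+0.002675j on G[0,7]
R10: Y=0.0003344+0.000j on G[1,8]
R11: Y=0.1170+0.000j on G[2,4]
R12: Y=0.06369+0.000j on G[7,4]
V1: row V2−V6=15.9, i_V1 at 2,6
solve → V1=12.22-1.367j, V2=13.75-0.8329j, V3=-1.999-1.340j, V4=12.50-1.377j, V5=13.72-0.8389j, V6=-2.147-0.8329j, V7=12.28-2.390j, V8=11.24-1.297j
aux → i_V1=-0.4383+0.2040j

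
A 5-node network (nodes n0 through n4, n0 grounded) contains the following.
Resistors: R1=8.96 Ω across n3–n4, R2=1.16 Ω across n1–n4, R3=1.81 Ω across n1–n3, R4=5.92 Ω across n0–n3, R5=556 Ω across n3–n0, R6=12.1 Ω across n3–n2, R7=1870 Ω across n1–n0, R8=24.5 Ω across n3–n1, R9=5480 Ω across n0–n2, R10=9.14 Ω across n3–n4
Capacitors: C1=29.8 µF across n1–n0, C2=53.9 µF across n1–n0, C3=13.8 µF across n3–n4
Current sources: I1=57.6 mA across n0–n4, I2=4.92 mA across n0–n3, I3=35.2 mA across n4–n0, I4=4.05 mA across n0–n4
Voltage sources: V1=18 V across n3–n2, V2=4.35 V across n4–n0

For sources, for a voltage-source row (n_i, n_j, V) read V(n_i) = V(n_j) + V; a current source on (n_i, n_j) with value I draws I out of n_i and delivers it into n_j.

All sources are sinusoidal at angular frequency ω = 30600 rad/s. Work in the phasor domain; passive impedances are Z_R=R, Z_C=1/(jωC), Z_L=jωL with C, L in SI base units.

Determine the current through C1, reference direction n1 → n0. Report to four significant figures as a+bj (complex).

Apply KCL at each of the 4 non-ground nodes and solve the resulting linear system.
Node n1: branches {R2, C1, R3, C2, R7, R8} → V_1 = 0.8523-1.360j
Node n2: branches {R6, R9, V1} → V_2 = -16.36+0.3408j
Node n3: branches {R1, R3, R4, R5, R6, I2, R8, R10, C3, V1} → V_3 = 1.643+0.3408j
Node n4: branches {R1, R2, I1, R10, I3, C3, I4, V2} → V_4 = 4.350+0.000j
Source currents: i(V1)=-1.491+6.219e-05j, i(V2)=-3.731-2.240j

1.241+0.7772j A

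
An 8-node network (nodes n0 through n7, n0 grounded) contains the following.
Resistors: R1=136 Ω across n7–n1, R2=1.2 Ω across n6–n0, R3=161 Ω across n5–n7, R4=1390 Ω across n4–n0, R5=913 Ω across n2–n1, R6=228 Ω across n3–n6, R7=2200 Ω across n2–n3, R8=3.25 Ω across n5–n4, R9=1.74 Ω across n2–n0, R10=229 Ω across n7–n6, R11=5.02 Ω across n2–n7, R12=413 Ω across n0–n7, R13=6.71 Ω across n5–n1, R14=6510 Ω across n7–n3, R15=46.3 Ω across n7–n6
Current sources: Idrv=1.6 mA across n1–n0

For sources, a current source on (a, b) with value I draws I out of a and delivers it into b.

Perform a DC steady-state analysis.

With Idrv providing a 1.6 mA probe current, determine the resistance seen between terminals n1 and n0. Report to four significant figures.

Element admittances at DC:
  Y(R1) = 0.007353 S between n7,n1
  Y(R2) = 0.8333 S between n6,n0
  Y(R3) = 0.006211 S between n5,n7
  Y(R4) = 0.0007194 S between n4,n0
  Y(R5) = 0.001095 S between n2,n1
  Y(R6) = 0.004386 S between n3,n6
  Y(R7) = 0.0004545 S between n2,n3
  Y(R8) = 0.3077 S between n5,n4
  Y(R9) = 0.5747 S between n2,n0
  Y(R10) = 0.004367 S between n7,n6
  Y(R11) = 0.1992 S between n2,n7
  Y(R12) = 0.002421 S between n0,n7
  Y(R13) = 0.1490 S between n5,n1
  Y(R14) = 0.0001536 S between n7,n3
  Y(R15) = 0.02160 S between n7,n6
  Idrv: injects 0.0016 A into n0 (from n1)
Assemble and solve the 7×7 MNA system:
  V(n1)=-0.1135  V(n2)=-0.002254  V(n3)=-0.0006738  V(n4)=-0.1086  V(n5)=-0.1088  V(n6)=-0.0002484  V(n7)=-0.008147

R_eq = 70.95 Ω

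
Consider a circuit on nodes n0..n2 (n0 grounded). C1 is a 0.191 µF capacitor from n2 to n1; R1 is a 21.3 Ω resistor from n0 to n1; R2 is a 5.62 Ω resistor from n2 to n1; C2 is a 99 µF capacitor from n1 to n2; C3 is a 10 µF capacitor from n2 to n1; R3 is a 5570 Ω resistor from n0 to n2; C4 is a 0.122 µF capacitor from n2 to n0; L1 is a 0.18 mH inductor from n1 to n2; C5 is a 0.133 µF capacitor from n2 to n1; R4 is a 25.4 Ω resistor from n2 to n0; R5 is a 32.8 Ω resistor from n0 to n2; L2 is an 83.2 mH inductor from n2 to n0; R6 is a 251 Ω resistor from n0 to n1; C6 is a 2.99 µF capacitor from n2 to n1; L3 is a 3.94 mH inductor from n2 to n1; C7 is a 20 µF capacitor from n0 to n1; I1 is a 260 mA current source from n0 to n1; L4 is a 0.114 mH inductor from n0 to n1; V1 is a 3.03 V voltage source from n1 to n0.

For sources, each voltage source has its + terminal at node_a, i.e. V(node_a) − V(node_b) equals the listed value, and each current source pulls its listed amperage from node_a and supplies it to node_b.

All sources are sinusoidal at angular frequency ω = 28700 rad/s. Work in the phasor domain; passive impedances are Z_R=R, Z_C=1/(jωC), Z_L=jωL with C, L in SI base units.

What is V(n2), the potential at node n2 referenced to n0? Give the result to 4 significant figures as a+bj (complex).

Apply KCL at each of the 2 non-ground nodes and solve the resulting linear system.
Node n1: branches {C1, R1, R2, C2, C3, L1, C5, R6, C6, L3, C7, I1, L4, V1} → V_1 = 3.030+0.000j
Node n2: branches {C1, R2, C2, C3, R3, C4, L1, C5, R4, R5, L2, C6, L3} → V_2 = 3.021+0.06945j
Source currents: i(V1)=-0.1057-0.8273j

3.021+0.06945j V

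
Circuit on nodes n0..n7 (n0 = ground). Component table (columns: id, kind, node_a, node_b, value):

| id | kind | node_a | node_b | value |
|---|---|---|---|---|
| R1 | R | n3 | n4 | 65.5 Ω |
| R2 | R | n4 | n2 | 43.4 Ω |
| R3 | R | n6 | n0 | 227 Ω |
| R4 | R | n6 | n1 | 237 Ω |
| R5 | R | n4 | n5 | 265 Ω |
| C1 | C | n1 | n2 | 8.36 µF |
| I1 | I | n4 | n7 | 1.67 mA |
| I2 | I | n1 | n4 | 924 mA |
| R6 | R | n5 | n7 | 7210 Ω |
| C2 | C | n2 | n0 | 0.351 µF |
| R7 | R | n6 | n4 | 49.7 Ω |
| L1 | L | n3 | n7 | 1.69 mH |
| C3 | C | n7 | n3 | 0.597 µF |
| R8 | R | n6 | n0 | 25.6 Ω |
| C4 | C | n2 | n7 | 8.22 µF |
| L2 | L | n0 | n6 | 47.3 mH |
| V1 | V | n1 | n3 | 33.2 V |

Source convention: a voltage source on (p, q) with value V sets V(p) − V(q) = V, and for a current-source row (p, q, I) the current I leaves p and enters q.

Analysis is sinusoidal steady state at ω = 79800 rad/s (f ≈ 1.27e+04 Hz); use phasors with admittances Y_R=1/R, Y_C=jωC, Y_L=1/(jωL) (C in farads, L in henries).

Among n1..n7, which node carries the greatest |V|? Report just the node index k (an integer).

3

Apply KCL at each of the 7 non-ground nodes and solve the resulting linear system.
Node n1: branches {R4, C1, I2, V1} → V_1 = 0.1576+3.780j
Node n2: branches {R2, C1, C2, C4} → V_2 = -1.587+3.354j
Node n3: branches {R1, L1, C3, V1} → V_3 = -33.04+3.780j
Node n4: branches {R1, R2, R5, I1, I2, R7} → V_4 = 7.244+2.669j
Node n5: branches {R5, R6} → V_5 = 6.866+2.694j
Node n6: branches {R3, R4, R7, R8, L2} → V_6 = 2.155+1.036j
Node n7: branches {I1, R6, L1, C3, C4} → V_7 = -3.404+3.375j
Source currents: i(V1)=-0.6314-1.175j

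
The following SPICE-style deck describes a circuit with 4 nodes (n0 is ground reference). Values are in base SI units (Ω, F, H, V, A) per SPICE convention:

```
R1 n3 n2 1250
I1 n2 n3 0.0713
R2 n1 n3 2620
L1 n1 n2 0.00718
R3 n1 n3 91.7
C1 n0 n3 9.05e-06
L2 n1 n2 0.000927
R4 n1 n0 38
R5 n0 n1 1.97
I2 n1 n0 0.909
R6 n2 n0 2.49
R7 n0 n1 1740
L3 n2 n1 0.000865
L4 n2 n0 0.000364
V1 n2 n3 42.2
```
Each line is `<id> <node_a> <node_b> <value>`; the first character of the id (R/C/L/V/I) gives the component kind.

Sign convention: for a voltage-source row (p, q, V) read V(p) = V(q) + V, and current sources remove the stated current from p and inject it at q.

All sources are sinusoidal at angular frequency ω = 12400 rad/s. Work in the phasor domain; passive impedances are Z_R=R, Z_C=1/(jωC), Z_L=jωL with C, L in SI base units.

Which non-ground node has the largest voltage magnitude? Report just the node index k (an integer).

3

MNA unknowns: 3 node voltages V₁..V_3 plus 1 source current (V1)
R1: Y=0.0008000+0.000j on G[3,2]
I1: z[2]−=0.0713, z[3]+=0.0713
R2: Y=0.0003817+0.000j on G[1,3]
L1: Y=0.000-0.01123j on G[1,2]
R3: Y=0.01091+0.000j on G[1,3]
C1: Y=0.000+0.1122j on G[0,3]
L2: Y=0.000-0.08700j on G[1,2]
R4: Y=0.02632+0.000j on G[1,0]
R5: Y=0.5076+0.000j on G[0,1]
I2: z[1]−=0.909, z[0]+=0.909
R6: Y=0.4016+0.000j on G[2,0]
R7: Y=0.0005747+0.000j on G[0,1]
L3: Y=0.000-0.09323j on G[2,1]
L4: Y=0.000-0.2216j on G[2,0]
V1: row V2−V3=42.2, i_V1 at 2,3
solve → V1=-0.2131+1.606j, V2=-4.290+8.487j, V3=-46.49+8.487j
aux → i_V1=-1.580-5.139j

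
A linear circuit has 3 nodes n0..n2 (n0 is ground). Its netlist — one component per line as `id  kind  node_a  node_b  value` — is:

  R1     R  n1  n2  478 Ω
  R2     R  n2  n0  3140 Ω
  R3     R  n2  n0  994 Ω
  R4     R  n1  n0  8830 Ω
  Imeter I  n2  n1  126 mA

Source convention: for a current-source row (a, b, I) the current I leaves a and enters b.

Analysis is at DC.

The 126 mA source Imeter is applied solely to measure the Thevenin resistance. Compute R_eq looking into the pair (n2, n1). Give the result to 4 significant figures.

R_eq = 455.3 Ω

Element admittances at DC:
  Y(R1) = 0.002092 S between n1,n2
  Y(R2) = 0.0003185 S between n2,n0
  Y(R3) = 0.001006 S between n2,n0
  Y(R4) = 0.0001133 S between n1,n0
  Imeter: injects 0.126 A into n1 (from n2)
Assemble and solve the 2×2 MNA system:
  V(n1)=52.85  V(n2)=-4.519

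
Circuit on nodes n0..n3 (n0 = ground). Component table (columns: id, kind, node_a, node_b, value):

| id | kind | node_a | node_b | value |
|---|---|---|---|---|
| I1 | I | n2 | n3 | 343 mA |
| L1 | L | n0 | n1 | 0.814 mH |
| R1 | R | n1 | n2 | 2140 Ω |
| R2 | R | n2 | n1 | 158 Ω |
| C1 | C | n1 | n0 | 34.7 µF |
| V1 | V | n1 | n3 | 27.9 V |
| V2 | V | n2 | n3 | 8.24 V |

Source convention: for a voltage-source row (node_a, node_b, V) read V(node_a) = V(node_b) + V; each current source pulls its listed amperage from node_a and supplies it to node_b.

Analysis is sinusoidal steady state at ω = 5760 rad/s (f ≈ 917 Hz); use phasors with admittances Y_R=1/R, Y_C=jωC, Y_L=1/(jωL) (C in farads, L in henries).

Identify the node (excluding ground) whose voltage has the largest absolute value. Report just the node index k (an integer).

Apply KCL at each of the 3 non-ground nodes and solve the resulting linear system.
Node n1: branches {L1, R1, R2, C1, V1} → V_1 = 0.000+0.000j
Node n2: branches {I1, R1, R2, V2} → V_2 = -19.66+0.000j
Node n3: branches {I1, V1, V2} → V_3 = -27.90+0.000j
Source currents: i(V1)=-0.1336+0.000j, i(V2)=-0.2094+0.000j

3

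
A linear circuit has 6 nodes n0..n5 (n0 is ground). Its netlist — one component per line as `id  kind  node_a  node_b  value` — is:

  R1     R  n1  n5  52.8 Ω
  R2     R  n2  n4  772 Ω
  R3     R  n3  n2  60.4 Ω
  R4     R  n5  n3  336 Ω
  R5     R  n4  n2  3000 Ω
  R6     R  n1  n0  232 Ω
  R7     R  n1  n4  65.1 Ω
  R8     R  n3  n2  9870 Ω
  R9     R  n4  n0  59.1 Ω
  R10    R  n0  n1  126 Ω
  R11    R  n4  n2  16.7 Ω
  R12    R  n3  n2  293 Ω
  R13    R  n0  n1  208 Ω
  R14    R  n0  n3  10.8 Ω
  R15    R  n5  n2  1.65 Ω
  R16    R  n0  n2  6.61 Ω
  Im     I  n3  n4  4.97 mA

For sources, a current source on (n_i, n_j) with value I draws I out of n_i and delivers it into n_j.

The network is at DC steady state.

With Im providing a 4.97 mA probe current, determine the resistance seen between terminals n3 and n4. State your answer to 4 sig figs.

R_eq = 21.45 Ω

Element admittances at DC:
  Y(R1) = 0.01894 S between n1,n5
  Y(R2) = 0.001295 S between n2,n4
  Y(R3) = 0.01656 S between n3,n2
  Y(R4) = 0.002976 S between n5,n3
  Y(R5) = 0.0003333 S between n4,n2
  Y(R6) = 0.004310 S between n1,n0
  Y(R7) = 0.01536 S between n1,n4
  Y(R8) = 0.0001013 S between n3,n2
  Y(R9) = 0.01692 S between n4,n0
  Y(R10) = 0.007937 S between n0,n1
  Y(R11) = 0.05988 S between n4,n2
  Y(R12) = 0.003413 S between n3,n2
  Y(R13) = 0.004808 S between n0,n1
  Y(R14) = 0.09259 S between n0,n3
  Y(R15) = 0.6061 S between n5,n2
  Y(R16) = 0.1513 S between n0,n2
  Im: injects 0.00497 A into n4 (from n3)
Assemble and solve the 5×5 MNA system:
  V(n1)=0.02518  V(n2)=0.01429  V(n3)=-0.04013  V(n4)=0.06648  V(n5)=0.01436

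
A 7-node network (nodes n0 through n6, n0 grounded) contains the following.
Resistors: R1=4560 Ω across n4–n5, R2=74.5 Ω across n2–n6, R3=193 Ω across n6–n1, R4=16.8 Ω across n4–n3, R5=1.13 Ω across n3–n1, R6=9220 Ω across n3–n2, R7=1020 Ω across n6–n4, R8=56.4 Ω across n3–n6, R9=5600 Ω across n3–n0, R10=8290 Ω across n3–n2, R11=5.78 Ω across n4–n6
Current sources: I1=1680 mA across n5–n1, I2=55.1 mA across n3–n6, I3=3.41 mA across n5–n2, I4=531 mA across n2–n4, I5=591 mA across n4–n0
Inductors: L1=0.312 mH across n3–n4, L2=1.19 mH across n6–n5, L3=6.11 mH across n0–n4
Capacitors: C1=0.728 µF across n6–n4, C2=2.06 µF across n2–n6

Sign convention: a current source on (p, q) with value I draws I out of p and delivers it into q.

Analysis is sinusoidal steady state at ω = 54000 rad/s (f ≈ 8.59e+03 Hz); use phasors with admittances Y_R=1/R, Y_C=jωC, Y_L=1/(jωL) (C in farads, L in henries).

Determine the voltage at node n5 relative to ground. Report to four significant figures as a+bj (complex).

-21.48-300.0j V

Element admittances at ω=54000 rad/s:
  Y(R1) = 0.0002193+0.000j S between n4,n5
  I1: injects 1.68 A into n1 (from n5)
  Y(R2) = 0.01342+0.000j S between n2,n6
  Y(R3) = 0.005181+0.000j S between n6,n1
  Y(R4) = 0.05952+0.000j S between n4,n3
  I2: injects 0.0551 A into n6 (from n3)
  Y(L1) = 0.000-0.05935j S between n3,n4
  Y(L2) = 0.000-0.01556j S between n6,n5
  Y(R5) = 0.8850+0.000j S between n3,n1
  Y(R6) = 0.0001085+0.000j S between n3,n2
  Y(R7) = 0.0009804+0.000j S between n6,n4
  Y(R8) = 0.01773+0.000j S between n3,n6
  Y(R9) = 0.0001786+0.000j S between n3,n0
  Y(C1) = 0.000+0.03931j S between n6,n4
  I3: injects 0.00341 A into n2 (from n5)
  Y(R10) = 0.0001206+0.000j S between n3,n2
  Y(R11) = 0.1730+0.000j S between n4,n6
  Y(C2) = 0.000+0.1112j S between n2,n6
  Y(L3) = 0.000-0.003031j S between n0,n4
  I4: injects 0.531 A into n4 (from n2)
  I5: injects 0.591 A into n0 (from n4)
Assemble and solve the 6×6 MNA system:
  V(n1)=1.445-186.1j  V(n2)=-20.56-187.4j  V(n3)=-0.3274-186.1j  V(n4)=-10.96-195.0j  V(n5)=-21.48-300.0j  V(n6)=-20.00-192.0j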